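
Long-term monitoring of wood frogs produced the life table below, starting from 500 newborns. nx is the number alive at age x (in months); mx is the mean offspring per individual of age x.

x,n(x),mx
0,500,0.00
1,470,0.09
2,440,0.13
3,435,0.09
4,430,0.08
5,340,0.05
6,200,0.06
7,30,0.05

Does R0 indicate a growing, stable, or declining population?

declining

lx = nx/n0 = nx/500: 1, 0.94, 0.88, 0.87, 0.86, 0.68, 0.4, 0.06
R0 = Σ lx·mx = 0 + 0.0846 + 0.1144 + 0.0783 + 0.0688 + 0.034 + 0.024 + 0.003 = 0.4071
R0 < 1, so the population is declining.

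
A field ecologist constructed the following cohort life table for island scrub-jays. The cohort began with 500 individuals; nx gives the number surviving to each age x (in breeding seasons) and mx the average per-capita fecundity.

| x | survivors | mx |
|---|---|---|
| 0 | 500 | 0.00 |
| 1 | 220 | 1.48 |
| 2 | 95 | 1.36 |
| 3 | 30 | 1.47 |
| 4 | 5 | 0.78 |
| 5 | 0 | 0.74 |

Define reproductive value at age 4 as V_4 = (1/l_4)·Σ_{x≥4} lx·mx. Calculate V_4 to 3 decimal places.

lx = nx/n0 = nx/500: 1, 0.44, 0.19, 0.06, 0.01, 0
lx·mx for x ≥ 4: 0.0078, 0 → sum = 0.0078
V_4 = 0.0078 / l_4 = 0.0078 / 0.01 = 0.78 → 0.780

0.780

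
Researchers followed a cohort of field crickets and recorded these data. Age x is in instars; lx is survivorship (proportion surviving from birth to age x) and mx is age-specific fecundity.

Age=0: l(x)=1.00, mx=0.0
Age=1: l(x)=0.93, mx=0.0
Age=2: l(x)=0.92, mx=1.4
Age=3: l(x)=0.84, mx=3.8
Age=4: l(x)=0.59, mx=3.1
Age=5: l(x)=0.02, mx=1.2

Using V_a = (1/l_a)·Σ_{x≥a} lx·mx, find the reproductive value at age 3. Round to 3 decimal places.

lx·mx for x ≥ 3: 3.192, 1.829, 0.024 → sum = 5.045
V_3 = 5.045 / l_3 = 5.045 / 0.84 = 6.005952… → 6.006

6.006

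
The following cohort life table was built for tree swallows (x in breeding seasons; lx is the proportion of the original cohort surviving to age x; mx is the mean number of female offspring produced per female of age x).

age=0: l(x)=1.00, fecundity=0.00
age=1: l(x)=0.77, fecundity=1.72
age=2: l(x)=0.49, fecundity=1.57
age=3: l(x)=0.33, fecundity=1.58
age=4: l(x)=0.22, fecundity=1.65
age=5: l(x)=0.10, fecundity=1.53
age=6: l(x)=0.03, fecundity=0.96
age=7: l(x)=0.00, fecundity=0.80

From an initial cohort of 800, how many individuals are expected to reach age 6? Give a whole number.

Expected survivors = N0 · l_6 = 800 × 0.03 = 24 → 24

24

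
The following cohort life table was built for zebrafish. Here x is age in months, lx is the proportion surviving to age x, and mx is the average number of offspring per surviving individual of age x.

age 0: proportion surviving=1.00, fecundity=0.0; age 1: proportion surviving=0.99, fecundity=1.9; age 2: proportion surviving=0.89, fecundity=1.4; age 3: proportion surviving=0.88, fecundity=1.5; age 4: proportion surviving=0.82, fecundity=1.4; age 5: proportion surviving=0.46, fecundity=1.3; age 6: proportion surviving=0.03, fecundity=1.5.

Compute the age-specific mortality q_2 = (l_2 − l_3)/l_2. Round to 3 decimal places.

q_2 = (l_2 − l_3) / l_2 = (0.89 − 0.88) / 0.89
     = 0.01 / 0.89 = 0.011236… → 0.011

0.011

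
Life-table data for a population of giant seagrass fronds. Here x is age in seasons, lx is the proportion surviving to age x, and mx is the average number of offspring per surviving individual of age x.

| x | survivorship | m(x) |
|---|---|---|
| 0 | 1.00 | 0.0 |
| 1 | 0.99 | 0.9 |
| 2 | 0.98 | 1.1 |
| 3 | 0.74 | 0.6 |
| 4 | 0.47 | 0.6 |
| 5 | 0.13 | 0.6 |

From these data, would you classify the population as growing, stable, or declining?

growing

R0 = Σ lx·mx = 0 + 0.891 + 1.078 + 0.444 + 0.282 + 0.078 = 2.773
R0 > 1, so the population is growing.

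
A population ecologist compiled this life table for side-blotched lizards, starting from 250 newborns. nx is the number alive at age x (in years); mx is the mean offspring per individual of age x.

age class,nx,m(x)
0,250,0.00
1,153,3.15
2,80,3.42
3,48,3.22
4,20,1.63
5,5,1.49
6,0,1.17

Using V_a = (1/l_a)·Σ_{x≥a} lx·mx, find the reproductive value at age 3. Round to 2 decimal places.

lx = nx/n0 = nx/250: 1, 0.612, 0.32, 0.192, 0.08, 0.02, 0
lx·mx for x ≥ 3: 0.61824, 0.1304, 0.0298, 0 → sum = 0.77844
V_3 = 0.77844 / l_3 = 0.77844 / 0.192 = 4.054375 → 4.05

4.05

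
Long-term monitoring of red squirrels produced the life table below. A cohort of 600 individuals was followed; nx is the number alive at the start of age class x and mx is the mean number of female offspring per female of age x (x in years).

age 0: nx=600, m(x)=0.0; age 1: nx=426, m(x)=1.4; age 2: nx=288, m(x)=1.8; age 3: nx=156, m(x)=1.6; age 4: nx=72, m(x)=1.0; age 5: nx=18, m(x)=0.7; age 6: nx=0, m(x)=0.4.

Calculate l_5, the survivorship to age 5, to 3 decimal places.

l_5 = n_5/n_0 = 18/600 = 0.03 → 0.030

0.030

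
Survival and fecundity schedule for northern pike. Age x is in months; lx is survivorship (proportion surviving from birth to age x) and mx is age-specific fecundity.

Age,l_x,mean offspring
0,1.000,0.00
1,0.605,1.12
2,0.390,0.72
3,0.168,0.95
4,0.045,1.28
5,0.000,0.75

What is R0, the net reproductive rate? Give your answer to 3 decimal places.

1.176

lx·mx by age: 0, 0.6776, 0.2808, 0.1596, 0.0576, 0
R0 = Σ lx·mx = 1.1756 → 1.176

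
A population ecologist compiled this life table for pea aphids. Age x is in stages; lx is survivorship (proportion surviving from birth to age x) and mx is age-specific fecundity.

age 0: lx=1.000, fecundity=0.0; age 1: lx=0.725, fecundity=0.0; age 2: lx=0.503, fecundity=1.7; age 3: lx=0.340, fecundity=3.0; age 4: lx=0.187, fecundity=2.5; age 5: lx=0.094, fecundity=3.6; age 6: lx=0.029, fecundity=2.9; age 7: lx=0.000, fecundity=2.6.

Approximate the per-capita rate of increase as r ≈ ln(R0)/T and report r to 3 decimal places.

0.318

R0 = Σ lx·mx = 0 + 0 + 0.8551 + 1.02 + 0.4675 + 0.3384 + 0.0841 + 0 = 2.7651
Σ x·lx·mx = 8.8368; T = 8.8368/2.7651 = 3.19583…
r ≈ ln(R0)/T = ln(2.7651)/3.19583… = 0.31825… → 0.318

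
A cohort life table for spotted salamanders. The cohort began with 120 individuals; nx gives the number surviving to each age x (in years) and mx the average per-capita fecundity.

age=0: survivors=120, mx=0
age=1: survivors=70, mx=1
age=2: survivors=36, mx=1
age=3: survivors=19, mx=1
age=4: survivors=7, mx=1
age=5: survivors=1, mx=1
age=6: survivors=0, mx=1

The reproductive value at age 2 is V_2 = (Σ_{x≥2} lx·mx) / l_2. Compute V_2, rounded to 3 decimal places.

lx = nx/n0 = nx/120: 1, 0.58333…, 0.3, 0.15833…, 0.05833…, 0.00833…, 0
lx·mx for x ≥ 2: 0.3, 0.158333…, 0.058333…, 0.008333…, 0 → sum = 0.525…
V_2 = 0.525… / l_2 = 0.525… / 0.3 = 1.75… → 1.750

1.750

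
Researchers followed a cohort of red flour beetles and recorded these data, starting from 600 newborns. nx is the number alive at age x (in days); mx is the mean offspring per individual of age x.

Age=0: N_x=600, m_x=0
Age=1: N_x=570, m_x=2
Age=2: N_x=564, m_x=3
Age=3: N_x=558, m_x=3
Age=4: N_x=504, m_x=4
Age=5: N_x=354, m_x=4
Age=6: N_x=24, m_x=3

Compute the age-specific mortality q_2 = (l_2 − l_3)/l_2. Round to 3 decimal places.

lx = nx/n0 = nx/600: 1, 0.95, 0.94, 0.93, 0.84, 0.59, 0.04
q_2 = (l_2 − l_3) / l_2 = (0.94 − 0.93) / 0.94
     = 0.01 / 0.94 = 0.010638… → 0.011

0.011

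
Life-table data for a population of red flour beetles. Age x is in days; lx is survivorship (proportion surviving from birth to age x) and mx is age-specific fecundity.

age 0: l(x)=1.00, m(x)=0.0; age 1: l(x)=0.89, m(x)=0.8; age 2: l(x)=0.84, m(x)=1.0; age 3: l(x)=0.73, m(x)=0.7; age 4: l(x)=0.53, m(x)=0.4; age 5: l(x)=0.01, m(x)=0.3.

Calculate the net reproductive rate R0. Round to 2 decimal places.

lx·mx by age: 0, 0.712, 0.84, 0.511, 0.212, 0.003
R0 = Σ lx·mx = 2.278 → 2.28

2.28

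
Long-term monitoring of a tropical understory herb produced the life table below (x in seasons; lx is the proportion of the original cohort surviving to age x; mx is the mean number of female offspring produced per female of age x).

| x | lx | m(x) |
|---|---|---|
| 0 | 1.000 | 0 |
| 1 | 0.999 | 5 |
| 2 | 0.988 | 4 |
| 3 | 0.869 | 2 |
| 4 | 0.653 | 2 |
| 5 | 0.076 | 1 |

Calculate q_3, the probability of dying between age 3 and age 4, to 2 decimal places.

q_3 = (l_3 − l_4) / l_3 = (0.869 − 0.653) / 0.869
     = 0.216 / 0.869 = 0.248562… → 0.25

0.25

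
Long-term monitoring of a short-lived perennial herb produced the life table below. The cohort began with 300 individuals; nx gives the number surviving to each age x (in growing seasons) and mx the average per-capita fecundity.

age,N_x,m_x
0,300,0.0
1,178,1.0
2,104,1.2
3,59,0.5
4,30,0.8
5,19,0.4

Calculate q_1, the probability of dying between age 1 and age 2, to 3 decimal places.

lx = nx/n0 = nx/300: 1, 0.59333…, 0.34667…, 0.19667…, 0.1, 0.06333…
q_1 = (l_1 − l_2) / l_1 = (0.593333… − 0.346667…) / 0.593333…
     = 0.246667… / 0.593333… = 0.41573… → 0.416

0.416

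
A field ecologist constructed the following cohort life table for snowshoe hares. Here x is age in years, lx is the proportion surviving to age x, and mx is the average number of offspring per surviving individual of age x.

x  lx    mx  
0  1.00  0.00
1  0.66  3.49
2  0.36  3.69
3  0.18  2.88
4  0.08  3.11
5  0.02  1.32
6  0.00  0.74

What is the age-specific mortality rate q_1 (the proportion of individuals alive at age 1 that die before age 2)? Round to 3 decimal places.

q_1 = (l_1 − l_2) / l_1 = (0.66 − 0.36) / 0.66
     = 0.3 / 0.66 = 0.454545… → 0.455

0.455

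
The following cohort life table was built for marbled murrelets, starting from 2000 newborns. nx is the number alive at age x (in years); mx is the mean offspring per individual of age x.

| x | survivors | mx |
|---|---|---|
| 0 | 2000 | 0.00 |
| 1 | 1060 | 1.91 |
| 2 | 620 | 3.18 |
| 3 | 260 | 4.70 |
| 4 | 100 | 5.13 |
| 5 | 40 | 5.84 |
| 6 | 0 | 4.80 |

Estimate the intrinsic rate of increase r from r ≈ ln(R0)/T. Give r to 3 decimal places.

0.507

lx = nx/n0 = nx/2000: 1, 0.53, 0.31, 0.13, 0.05, 0.02, 0
R0 = Σ lx·mx = 0 + 1.0123 + 0.9858 + 0.611 + 0.2565 + 0.1168 + 0 = 2.9824
Σ x·lx·mx = 6.4269; T = 6.4269/2.9824 = 2.15494…
r ≈ ln(R0)/T = ln(2.9824)/2.15494… = 0.50708… → 0.507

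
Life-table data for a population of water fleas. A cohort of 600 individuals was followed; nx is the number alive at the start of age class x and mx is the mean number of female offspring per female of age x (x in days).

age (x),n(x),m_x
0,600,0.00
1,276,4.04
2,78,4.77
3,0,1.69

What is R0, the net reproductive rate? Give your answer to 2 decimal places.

lx = nx/n0 = nx/600: 1, 0.46, 0.13, 0
lx·mx by age: 0, 1.8584, 0.6201, 0
R0 = Σ lx·mx = 2.4785 → 2.48

2.48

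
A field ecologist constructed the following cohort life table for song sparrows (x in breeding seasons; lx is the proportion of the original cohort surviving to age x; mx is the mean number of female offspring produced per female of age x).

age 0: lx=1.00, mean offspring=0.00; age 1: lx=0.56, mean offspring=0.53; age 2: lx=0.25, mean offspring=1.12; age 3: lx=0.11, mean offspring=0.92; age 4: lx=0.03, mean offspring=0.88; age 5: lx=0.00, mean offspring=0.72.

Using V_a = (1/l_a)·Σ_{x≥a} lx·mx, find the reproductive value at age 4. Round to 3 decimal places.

lx·mx for x ≥ 4: 0.0264, 0 → sum = 0.0264
V_4 = 0.0264 / l_4 = 0.0264 / 0.03 = 0.88 → 0.880

0.880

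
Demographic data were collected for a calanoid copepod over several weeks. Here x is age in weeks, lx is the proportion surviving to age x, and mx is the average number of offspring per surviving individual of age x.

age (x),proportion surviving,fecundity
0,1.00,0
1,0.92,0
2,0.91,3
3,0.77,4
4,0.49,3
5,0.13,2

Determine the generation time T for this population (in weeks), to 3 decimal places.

2.902

lx·mx: 0, 0, 2.73, 3.08, 1.47, 0.26 → R0 = 7.54
x·lx·mx: 0, 0, 5.46, 9.24, 5.88, 1.3 → Σ = 21.88
T = 21.88 / 7.54 = 2.901857… → 2.902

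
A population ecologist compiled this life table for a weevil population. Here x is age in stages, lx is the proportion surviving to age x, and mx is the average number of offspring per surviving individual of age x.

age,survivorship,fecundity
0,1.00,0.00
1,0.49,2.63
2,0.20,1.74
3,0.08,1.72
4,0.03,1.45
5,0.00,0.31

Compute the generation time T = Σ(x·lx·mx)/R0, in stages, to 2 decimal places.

1.41

lx·mx: 0, 1.2887, 0.348, 0.1376, 0.0435, 0 → R0 = 1.8178
x·lx·mx: 0, 1.2887, 0.696, 0.4128, 0.174, 0 → Σ = 2.5715
T = 2.5715 / 1.8178 = 1.414622… → 1.41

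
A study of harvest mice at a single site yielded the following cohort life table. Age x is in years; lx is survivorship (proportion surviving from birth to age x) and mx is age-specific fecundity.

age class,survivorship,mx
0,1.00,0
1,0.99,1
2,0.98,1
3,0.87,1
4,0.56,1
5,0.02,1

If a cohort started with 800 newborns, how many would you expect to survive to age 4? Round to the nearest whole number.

448

Expected survivors = N0 · l_4 = 800 × 0.56 = 448 → 448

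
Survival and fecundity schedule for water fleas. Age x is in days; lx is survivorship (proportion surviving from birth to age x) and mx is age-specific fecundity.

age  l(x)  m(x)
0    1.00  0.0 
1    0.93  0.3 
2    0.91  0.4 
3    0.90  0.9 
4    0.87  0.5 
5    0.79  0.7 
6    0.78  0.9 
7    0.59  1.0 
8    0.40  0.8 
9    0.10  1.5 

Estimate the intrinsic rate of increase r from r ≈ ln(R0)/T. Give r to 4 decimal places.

0.2988

R0 = Σ lx·mx = 0 + 0.279 + 0.364 + 0.81 + 0.435 + 0.553 + 0.702 + 0.59 + 0.32 + 0.15 = 4.203
Σ x·lx·mx = 20.194; T = 20.194/4.203 = 4.80466…
r ≈ ln(R0)/T = ln(4.203)/4.80466… = 0.298834… → 0.2988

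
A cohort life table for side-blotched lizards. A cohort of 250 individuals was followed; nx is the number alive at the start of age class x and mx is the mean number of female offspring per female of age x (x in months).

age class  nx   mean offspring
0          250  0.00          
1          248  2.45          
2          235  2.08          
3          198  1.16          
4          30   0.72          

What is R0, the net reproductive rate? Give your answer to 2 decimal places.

lx = nx/n0 = nx/250: 1, 0.992, 0.94, 0.792, 0.12
lx·mx by age: 0, 2.4304, 1.9552, 0.91872, 0.0864
R0 = Σ lx·mx = 5.39072 → 5.39

5.39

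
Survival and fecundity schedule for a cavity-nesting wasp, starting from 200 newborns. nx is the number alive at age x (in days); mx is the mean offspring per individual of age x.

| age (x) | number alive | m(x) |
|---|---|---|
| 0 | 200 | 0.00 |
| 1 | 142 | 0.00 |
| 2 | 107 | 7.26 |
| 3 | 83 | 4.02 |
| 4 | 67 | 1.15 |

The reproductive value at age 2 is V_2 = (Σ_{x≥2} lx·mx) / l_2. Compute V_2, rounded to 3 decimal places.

11.098

lx = nx/n0 = nx/200: 1, 0.71, 0.535, 0.415, 0.335
lx·mx for x ≥ 2: 3.8841, 1.6683, 0.38525 → sum = 5.93765
V_2 = 5.93765 / l_2 = 5.93765 / 0.535 = 11.098411… → 11.098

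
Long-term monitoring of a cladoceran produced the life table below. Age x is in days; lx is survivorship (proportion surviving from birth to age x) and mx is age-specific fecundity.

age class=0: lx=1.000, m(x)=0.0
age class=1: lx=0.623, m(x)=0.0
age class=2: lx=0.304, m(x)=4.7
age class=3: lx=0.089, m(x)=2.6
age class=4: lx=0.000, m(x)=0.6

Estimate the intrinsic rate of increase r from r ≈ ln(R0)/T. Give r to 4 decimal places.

0.2370

R0 = Σ lx·mx = 0 + 0 + 1.4288 + 0.2314 + 0 = 1.6602
Σ x·lx·mx = 3.5518; T = 3.5518/1.6602 = 2.13938…
r ≈ ln(R0)/T = ln(1.6602)/2.13938… = 0.236956… → 0.2370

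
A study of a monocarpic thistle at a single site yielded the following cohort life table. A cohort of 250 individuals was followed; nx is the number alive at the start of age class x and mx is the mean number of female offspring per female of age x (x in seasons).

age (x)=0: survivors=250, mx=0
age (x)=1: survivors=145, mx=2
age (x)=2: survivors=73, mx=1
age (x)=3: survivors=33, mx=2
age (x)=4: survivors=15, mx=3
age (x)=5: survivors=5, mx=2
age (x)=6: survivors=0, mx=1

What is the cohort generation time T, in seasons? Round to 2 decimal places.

lx = nx/n0 = nx/250: 1, 0.58, 0.292, 0.132, 0.06, 0.02, 0
lx·mx: 0, 1.16, 0.292, 0.264, 0.18, 0.04, 0 → R0 = 1.936
x·lx·mx: 0, 1.16, 0.584, 0.792, 0.72, 0.2, 0 → Σ = 3.456
T = 3.456 / 1.936 = 1.785124… → 1.79

1.79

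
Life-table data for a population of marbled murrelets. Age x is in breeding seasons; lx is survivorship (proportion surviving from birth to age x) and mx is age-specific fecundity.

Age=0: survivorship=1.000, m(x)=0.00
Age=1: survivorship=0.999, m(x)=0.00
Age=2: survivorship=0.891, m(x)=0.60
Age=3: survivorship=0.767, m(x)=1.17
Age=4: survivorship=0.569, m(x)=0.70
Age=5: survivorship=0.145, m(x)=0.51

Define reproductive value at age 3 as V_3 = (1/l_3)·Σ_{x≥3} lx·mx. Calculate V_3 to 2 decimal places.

1.79

lx·mx for x ≥ 3: 0.89739, 0.3983, 0.07395 → sum = 1.36964
V_3 = 1.36964 / l_3 = 1.36964 / 0.767 = 1.785711… → 1.79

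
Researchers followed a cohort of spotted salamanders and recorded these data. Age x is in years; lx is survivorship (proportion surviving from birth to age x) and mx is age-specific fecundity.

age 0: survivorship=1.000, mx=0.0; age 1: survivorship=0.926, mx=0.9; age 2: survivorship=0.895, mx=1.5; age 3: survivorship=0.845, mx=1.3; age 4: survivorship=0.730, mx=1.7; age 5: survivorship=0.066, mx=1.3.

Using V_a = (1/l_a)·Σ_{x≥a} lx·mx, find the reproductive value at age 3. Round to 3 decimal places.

lx·mx for x ≥ 3: 1.0985, 1.241, 0.0858 → sum = 2.4253
V_3 = 2.4253 / l_3 = 2.4253 / 0.845 = 2.870178… → 2.870

2.870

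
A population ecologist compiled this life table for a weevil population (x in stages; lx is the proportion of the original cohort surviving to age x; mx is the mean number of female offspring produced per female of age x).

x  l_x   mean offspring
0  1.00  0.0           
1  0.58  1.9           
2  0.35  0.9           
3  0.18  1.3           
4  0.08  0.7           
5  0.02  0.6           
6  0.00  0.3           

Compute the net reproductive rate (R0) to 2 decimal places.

lx·mx by age: 0, 1.102, 0.315, 0.234, 0.056, 0.012, 0
R0 = Σ lx·mx = 1.719 → 1.72

1.72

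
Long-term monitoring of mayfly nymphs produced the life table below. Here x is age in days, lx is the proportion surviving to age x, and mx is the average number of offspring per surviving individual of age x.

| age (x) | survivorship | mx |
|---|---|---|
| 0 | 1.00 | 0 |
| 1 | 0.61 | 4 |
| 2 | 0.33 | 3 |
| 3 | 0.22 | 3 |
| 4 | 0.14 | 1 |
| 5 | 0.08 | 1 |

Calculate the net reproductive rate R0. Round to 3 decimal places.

4.310

lx·mx by age: 0, 2.44, 0.99, 0.66, 0.14, 0.08
R0 = Σ lx·mx = 4.31 → 4.310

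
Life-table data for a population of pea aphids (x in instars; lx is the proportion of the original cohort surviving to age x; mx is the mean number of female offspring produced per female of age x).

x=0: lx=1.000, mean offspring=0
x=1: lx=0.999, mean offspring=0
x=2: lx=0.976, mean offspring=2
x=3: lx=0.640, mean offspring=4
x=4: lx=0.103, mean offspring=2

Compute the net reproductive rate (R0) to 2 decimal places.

lx·mx by age: 0, 0, 1.952, 2.56, 0.206
R0 = Σ lx·mx = 4.718 → 4.72

4.72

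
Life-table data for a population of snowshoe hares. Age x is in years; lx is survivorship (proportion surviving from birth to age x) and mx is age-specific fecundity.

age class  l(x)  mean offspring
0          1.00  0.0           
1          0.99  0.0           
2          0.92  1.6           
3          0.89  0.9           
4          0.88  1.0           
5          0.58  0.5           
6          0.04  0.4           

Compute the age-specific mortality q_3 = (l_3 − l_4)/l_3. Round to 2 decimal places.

q_3 = (l_3 − l_4) / l_3 = (0.89 − 0.88) / 0.89
     = 0.01 / 0.89 = 0.011236… → 0.01

0.01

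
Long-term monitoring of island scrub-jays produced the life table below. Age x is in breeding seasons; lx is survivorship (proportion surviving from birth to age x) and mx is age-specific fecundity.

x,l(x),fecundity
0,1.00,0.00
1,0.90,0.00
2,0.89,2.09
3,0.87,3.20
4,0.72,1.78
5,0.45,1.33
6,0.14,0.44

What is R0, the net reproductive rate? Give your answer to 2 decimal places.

lx·mx by age: 0, 0, 1.8601, 2.784, 1.2816, 0.5985, 0.0616
R0 = Σ lx·mx = 6.5858 → 6.59

6.59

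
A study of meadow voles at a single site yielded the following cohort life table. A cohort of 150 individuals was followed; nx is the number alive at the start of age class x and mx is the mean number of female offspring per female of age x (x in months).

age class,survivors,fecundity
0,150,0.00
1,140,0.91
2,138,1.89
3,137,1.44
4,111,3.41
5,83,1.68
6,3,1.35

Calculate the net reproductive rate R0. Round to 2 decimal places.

7.38

lx = nx/n0 = nx/150: 1, 0.93333…, 0.92, 0.91333…, 0.74, 0.55333…, 0.02
lx·mx by age: 0, 0.849333…, 1.7388, 1.3152…, 2.5234, 0.9296…, 0.027
R0 = Σ lx·mx = 7.383333… → 7.38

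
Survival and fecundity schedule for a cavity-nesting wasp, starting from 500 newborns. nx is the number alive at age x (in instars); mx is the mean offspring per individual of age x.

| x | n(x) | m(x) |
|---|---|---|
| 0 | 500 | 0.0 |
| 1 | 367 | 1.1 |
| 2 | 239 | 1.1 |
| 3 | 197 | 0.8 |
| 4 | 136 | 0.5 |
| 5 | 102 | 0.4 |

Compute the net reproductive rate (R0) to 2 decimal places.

lx = nx/n0 = nx/500: 1, 0.734, 0.478, 0.394, 0.272, 0.204
lx·mx by age: 0, 0.8074, 0.5258, 0.3152, 0.136, 0.0816
R0 = Σ lx·mx = 1.866 → 1.87

1.87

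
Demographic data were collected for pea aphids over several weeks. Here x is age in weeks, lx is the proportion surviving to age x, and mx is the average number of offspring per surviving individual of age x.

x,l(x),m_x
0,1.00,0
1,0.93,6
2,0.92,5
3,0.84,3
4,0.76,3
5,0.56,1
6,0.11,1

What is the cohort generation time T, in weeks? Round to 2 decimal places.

2.23

lx·mx: 0, 5.58, 4.6, 2.52, 2.28, 0.56, 0.11 → R0 = 15.65
x·lx·mx: 0, 5.58, 9.2, 7.56, 9.12, 2.8, 0.66 → Σ = 34.92
T = 34.92 / 15.65 = 2.23131… → 2.23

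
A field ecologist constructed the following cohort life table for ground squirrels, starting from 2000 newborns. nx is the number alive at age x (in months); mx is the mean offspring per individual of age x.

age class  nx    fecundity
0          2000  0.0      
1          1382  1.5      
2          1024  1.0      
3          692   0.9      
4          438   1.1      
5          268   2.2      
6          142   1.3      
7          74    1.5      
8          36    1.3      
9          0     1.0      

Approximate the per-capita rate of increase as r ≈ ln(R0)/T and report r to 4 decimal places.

lx = nx/n0 = nx/2000: 1, 0.691, 0.512, 0.346, 0.219, 0.134, 0.071, 0.037, 0.018, 0
R0 = Σ lx·mx = 0 + 1.0365 + 0.512 + 0.3114 + 0.2409 + 0.2948 + 0.0923 + 0.0555 + 0.0234 + 0 = 2.5668
Σ x·lx·mx = 6.5618; T = 6.5618/2.5668 = 2.55641…
r ≈ ln(R0)/T = ln(2.5668)/2.55641… = 0.368743… → 0.3687

0.3687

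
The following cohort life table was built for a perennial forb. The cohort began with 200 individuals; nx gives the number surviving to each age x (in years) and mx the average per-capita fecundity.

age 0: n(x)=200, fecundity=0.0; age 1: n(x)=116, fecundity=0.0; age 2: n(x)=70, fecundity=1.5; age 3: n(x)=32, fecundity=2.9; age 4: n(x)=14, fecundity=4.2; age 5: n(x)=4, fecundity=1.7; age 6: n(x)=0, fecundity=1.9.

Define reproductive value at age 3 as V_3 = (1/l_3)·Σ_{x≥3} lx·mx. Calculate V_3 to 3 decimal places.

lx = nx/n0 = nx/200: 1, 0.58, 0.35, 0.16, 0.07, 0.02, 0
lx·mx for x ≥ 3: 0.464, 0.294, 0.034, 0 → sum = 0.792
V_3 = 0.792 / l_3 = 0.792 / 0.16 = 4.95 → 4.950

4.950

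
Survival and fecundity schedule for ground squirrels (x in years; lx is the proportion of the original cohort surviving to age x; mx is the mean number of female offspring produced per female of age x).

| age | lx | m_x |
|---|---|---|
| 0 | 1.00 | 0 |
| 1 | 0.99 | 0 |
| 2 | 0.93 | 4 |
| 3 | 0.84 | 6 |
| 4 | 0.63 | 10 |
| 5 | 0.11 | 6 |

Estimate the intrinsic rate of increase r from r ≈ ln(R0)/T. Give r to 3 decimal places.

0.848

R0 = Σ lx·mx = 0 + 0 + 3.72 + 5.04 + 6.3 + 0.66 = 15.72
Σ x·lx·mx = 51.06; T = 51.06/15.72 = 3.24809…
r ≈ ln(R0)/T = ln(15.72)/3.24809… = 0.84817… → 0.848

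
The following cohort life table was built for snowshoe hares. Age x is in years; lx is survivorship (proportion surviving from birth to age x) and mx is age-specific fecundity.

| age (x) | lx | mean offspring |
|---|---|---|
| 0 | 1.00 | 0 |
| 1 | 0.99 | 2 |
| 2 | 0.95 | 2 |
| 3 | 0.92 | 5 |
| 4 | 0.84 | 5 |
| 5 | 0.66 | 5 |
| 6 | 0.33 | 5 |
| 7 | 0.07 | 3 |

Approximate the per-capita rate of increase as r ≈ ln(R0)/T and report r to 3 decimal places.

0.800

R0 = Σ lx·mx = 0 + 1.98 + 1.9 + 4.6 + 4.2 + 3.3 + 1.65 + 0.21 = 17.84
Σ x·lx·mx = 64.25; T = 64.25/17.84 = 3.60146…
r ≈ ln(R0)/T = ln(17.84)/3.60146… = 0.80008… → 0.800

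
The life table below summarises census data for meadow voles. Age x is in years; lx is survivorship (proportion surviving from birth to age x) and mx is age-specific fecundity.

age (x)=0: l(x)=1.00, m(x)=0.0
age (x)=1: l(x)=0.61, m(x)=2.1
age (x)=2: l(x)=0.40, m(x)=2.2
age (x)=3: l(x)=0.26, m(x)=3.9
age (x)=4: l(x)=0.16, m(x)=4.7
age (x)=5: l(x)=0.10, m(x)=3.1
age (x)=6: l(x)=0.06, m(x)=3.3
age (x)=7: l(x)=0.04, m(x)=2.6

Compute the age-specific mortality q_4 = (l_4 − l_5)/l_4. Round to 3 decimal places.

q_4 = (l_4 − l_5) / l_4 = (0.16 − 0.1) / 0.16
     = 0.06 / 0.16 = 0.375 → 0.375

0.375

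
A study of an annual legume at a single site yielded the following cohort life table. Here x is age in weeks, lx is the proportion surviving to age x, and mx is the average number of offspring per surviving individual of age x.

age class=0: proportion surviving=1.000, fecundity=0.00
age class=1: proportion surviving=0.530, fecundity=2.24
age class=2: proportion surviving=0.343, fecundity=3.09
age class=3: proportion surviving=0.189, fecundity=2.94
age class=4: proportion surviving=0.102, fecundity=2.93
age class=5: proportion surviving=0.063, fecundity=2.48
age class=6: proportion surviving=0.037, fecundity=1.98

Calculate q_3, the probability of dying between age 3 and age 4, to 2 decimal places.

0.46

q_3 = (l_3 − l_4) / l_3 = (0.189 − 0.102) / 0.189
     = 0.087 / 0.189 = 0.460317… → 0.46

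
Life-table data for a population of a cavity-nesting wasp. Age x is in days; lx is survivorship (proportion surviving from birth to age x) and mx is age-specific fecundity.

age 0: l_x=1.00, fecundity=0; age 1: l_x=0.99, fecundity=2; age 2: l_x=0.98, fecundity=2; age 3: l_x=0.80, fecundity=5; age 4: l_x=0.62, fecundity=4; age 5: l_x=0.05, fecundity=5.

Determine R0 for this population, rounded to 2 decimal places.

10.67

lx·mx by age: 0, 1.98, 1.96, 4, 2.48, 0.25
R0 = Σ lx·mx = 10.67 → 10.67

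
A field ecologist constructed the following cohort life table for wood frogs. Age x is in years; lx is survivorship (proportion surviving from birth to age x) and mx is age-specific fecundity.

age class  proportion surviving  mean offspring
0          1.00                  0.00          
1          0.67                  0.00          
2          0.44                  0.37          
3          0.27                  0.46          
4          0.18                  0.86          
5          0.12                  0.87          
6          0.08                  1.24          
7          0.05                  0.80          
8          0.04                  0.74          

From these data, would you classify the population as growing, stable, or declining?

declining

R0 = Σ lx·mx = 0 + 0 + 0.1628 + 0.1242 + 0.1548 + 0.1044 + 0.0992 + 0.04 + 0.0296 = 0.715
R0 < 1, so the population is declining.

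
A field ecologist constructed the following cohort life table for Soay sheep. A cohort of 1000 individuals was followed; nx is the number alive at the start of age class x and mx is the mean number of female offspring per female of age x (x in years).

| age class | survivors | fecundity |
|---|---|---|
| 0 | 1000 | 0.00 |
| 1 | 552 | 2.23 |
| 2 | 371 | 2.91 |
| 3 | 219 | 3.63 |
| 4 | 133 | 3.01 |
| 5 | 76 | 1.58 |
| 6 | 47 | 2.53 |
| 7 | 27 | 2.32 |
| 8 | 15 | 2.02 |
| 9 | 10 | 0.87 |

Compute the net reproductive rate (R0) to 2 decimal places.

lx = nx/n0 = nx/1000: 1, 0.552, 0.371, 0.219, 0.133, 0.076, 0.047, 0.027, 0.015, 0.01
lx·mx by age: 0, 1.23096, 1.07961, 0.79497, 0.40033, 0.12008, 0.11891, 0.06264, 0.0303, 0.0087
R0 = Σ lx·mx = 3.8465 → 3.85

3.85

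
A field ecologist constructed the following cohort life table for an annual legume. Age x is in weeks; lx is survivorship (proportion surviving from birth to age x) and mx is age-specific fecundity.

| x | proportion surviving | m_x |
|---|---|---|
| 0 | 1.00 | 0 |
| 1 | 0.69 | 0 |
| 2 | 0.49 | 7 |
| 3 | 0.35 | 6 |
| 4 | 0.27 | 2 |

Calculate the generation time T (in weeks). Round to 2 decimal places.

2.52

lx·mx: 0, 0, 3.43, 2.1, 0.54 → R0 = 6.07
x·lx·mx: 0, 0, 6.86, 6.3, 2.16 → Σ = 15.32
T = 15.32 / 6.07 = 2.523888… → 2.52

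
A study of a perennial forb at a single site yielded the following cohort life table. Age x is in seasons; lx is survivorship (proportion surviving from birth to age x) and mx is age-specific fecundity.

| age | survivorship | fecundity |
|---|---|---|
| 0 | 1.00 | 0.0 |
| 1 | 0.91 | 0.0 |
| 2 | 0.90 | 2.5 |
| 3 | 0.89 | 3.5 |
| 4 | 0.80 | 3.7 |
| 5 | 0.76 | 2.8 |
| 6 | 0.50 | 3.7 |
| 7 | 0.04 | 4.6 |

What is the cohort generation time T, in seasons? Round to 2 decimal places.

lx·mx: 0, 0, 2.25, 3.115, 2.96, 2.128, 1.85, 0.184 → R0 = 12.487
x·lx·mx: 0, 0, 4.5, 9.345, 11.84, 10.64, 11.1, 1.288 → Σ = 48.713
T = 48.713 / 12.487 = 3.901097… → 3.90

3.90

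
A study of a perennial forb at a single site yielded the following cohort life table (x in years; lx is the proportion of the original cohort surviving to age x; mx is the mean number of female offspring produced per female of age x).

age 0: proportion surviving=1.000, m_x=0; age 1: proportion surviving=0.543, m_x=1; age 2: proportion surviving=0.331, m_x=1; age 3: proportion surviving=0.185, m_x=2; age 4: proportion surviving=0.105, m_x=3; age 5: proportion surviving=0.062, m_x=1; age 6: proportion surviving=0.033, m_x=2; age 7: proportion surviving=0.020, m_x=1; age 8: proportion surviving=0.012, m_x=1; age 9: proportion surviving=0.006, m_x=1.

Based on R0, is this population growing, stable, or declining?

R0 = Σ lx·mx = 0 + 0.543 + 0.331 + 0.37 + 0.315 + 0.062 + 0.066 + 0.02 + 0.012 + 0.006 = 1.725
R0 > 1, so the population is growing.

growing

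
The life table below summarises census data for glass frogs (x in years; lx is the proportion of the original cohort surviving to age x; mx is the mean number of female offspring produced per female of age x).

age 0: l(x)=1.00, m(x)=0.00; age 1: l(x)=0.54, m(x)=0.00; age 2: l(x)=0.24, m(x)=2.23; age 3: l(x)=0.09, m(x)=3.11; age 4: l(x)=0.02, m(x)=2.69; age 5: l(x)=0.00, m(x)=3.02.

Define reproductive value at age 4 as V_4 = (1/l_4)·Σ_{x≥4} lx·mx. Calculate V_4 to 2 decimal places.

lx·mx for x ≥ 4: 0.0538, 0 → sum = 0.0538
V_4 = 0.0538 / l_4 = 0.0538 / 0.02 = 2.69 → 2.69

2.69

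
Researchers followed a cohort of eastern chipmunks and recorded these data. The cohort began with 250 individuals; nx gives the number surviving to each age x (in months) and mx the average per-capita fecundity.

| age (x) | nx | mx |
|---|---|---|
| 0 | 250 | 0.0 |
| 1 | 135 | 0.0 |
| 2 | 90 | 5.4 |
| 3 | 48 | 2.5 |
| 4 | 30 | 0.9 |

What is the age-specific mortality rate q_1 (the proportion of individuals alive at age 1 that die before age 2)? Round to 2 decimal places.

0.33

lx = nx/n0 = nx/250: 1, 0.54, 0.36, 0.192, 0.12
q_1 = (l_1 − l_2) / l_1 = (0.54 − 0.36) / 0.54
     = 0.18 / 0.54 = 0.333333… → 0.33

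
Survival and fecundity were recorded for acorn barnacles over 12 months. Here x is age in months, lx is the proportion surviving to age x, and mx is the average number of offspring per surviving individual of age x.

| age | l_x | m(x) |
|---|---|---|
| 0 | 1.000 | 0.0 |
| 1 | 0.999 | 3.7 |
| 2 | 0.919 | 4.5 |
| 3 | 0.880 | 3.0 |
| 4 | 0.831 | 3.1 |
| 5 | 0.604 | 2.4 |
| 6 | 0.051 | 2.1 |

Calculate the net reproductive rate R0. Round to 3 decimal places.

lx·mx by age: 0, 3.6963, 4.1355, 2.64, 2.5761, 1.4496, 0.1071
R0 = Σ lx·mx = 14.6046 → 14.605

14.605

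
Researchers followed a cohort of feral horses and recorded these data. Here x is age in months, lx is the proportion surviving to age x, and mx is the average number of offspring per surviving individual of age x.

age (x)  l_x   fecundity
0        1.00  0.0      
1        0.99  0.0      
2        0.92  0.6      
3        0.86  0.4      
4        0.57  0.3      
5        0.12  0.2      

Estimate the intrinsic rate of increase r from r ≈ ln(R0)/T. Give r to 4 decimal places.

0.0323

R0 = Σ lx·mx = 0 + 0 + 0.552 + 0.344 + 0.171 + 0.024 = 1.091
Σ x·lx·mx = 2.94; T = 2.94/1.091 = 2.69478…
r ≈ ln(R0)/T = ln(1.091)/2.69478… = 0.03232… → 0.0323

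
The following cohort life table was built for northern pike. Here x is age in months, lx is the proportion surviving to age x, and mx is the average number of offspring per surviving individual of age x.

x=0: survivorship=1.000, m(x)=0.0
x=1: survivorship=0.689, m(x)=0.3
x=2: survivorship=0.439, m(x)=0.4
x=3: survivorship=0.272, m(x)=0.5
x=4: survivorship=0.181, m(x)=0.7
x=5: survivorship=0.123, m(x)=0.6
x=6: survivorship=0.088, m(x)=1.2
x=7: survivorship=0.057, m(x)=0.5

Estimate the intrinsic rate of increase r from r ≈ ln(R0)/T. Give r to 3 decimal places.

-0.051

R0 = Σ lx·mx = 0 + 0.2067 + 0.1756 + 0.136 + 0.1267 + 0.0738 + 0.1056 + 0.0285 = 0.8529
Σ x·lx·mx = 2.6748; T = 2.6748/0.8529 = 3.13612…
r ≈ ln(R0)/T = ln(0.8529)/3.13612… = -0.05074… → -0.051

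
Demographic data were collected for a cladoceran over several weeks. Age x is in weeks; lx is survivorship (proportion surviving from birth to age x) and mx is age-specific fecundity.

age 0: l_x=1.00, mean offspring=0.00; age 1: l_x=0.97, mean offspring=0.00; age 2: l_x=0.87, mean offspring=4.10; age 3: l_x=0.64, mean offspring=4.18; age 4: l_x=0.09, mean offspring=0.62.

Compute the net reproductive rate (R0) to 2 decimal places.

lx·mx by age: 0, 0, 3.567, 2.6752, 0.0558
R0 = Σ lx·mx = 6.298 → 6.30

6.30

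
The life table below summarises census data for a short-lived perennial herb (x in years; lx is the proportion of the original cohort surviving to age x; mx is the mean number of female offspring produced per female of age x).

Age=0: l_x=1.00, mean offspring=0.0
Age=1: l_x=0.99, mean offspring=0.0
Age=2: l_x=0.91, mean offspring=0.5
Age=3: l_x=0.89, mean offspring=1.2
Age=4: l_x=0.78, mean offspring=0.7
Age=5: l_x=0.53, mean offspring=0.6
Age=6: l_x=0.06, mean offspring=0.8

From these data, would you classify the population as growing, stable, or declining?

growing

R0 = Σ lx·mx = 0 + 0 + 0.455 + 1.068 + 0.546 + 0.318 + 0.048 = 2.435
R0 > 1, so the population is growing.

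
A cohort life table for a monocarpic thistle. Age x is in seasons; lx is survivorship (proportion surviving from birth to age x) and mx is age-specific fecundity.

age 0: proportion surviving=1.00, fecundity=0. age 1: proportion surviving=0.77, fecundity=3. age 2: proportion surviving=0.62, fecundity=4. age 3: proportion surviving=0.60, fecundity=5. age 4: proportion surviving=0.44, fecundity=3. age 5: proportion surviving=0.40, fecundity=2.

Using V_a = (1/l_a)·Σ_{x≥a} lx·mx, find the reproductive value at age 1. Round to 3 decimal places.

lx·mx for x ≥ 1: 2.31, 2.48, 3, 1.32, 0.8 → sum = 9.91
V_1 = 9.91 / l_1 = 9.91 / 0.77 = 12.87013… → 12.870

12.870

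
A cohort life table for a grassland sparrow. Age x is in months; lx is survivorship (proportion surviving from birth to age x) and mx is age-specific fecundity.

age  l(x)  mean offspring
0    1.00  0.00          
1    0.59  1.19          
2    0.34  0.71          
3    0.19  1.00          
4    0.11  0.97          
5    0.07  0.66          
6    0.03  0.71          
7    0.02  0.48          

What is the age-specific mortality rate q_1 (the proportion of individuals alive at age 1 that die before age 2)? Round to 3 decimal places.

q_1 = (l_1 − l_2) / l_1 = (0.59 − 0.34) / 0.59
     = 0.25 / 0.59 = 0.423729… → 0.424

0.424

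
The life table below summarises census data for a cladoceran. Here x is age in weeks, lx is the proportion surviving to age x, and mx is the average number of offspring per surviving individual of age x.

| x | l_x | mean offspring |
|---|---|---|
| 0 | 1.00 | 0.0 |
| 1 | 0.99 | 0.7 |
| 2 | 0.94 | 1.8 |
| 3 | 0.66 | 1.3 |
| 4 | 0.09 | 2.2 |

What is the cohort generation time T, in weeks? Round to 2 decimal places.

2.16

lx·mx: 0, 0.693, 1.692, 0.858, 0.198 → R0 = 3.441
x·lx·mx: 0, 0.693, 3.384, 2.574, 0.792 → Σ = 7.443
T = 7.443 / 3.441 = 2.163034… → 2.16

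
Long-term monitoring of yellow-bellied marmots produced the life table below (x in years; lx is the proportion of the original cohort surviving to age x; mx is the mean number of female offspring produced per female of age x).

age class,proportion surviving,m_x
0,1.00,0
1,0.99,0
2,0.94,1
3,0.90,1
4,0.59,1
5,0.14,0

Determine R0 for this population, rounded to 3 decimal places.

lx·mx by age: 0, 0, 0.94, 0.9, 0.59, 0
R0 = Σ lx·mx = 2.43 → 2.430

2.430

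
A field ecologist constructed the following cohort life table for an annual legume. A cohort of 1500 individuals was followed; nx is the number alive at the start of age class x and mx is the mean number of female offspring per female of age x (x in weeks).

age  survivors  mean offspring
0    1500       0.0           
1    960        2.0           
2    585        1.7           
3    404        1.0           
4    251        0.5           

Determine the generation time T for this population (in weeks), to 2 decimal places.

1.63

lx = nx/n0 = nx/1500: 1, 0.64, 0.39, 0.26933…, 0.16733…
lx·mx: 0, 1.28, 0.663, 0.269333…, 0.083667… → R0 = 2.296…
x·lx·mx: 0, 1.28, 1.326, 0.808…, 0.334667… → Σ = 3.748667…
T = 3.748667… / 2.296… = 1.632695… → 1.63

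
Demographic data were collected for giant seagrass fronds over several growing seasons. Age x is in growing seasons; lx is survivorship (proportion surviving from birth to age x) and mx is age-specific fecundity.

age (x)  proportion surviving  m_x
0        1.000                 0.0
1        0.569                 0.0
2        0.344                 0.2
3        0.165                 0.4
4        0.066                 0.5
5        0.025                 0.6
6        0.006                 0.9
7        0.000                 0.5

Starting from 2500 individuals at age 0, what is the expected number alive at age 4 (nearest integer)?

Expected survivors = N0 · l_4 = 2500 × 0.066 = 165 → 165

165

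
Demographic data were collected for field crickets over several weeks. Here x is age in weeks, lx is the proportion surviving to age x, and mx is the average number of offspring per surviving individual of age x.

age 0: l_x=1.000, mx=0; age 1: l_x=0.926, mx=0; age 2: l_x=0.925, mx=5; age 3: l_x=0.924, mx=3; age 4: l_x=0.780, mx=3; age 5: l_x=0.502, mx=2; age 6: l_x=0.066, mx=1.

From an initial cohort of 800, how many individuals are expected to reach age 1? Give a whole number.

Expected survivors = N0 · l_1 = 800 × 0.926 = 740.8 → 741

741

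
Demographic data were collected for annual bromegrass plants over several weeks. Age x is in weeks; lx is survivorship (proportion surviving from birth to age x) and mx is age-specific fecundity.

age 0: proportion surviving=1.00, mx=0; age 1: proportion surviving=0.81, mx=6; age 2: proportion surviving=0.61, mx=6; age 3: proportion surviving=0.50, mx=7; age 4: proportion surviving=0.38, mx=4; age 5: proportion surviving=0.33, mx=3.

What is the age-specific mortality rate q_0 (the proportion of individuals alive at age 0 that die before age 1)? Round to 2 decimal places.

q_0 = (l_0 − l_1) / l_0 = (1 − 0.81) / 1
     = 0.19 / 1 = 0.19 → 0.19

0.19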